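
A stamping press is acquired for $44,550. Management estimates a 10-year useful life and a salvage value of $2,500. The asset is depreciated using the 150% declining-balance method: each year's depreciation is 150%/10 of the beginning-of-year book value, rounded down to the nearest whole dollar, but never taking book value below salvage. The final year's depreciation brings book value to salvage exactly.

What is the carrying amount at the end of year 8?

Depreciable base = $44,550 − $2,500 = $42,050.
Year 1: ⌊$44,550 × 150%/10⌋ = $6,682. Book value $37,868.
Year 2: ⌊$37,868 × 150%/10⌋ = $5,680. Book value $32,188.
Year 3: ⌊$32,188 × 150%/10⌋ = $4,828. Book value $27,360.
Year 4: ⌊$27,360 × 150%/10⌋ = $4,104. Book value $23,256.
Year 5: ⌊$23,256 × 150%/10⌋ = $3,488. Book value $19,768.
Year 6: ⌊$19,768 × 150%/10⌋ = $2,965. Book value $16,803.
Year 7: ⌊$16,803 × 150%/10⌋ = $2,520. Book value $14,283.
Year 8: ⌊$14,283 × 150%/10⌋ = $2,142. Book value $12,141.

$12,141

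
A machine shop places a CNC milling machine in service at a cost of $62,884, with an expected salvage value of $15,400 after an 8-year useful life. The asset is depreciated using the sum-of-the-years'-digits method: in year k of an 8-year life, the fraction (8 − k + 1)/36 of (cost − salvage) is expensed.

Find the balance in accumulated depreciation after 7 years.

$46,165

Depreciable base = $62,884 − $15,400 = $47,484.
Sum of the years' digits = 8+7+6+5+4+3+2+1 = 36.
Year 1: $47,484 × 8/36 = $10,552. Book value $52,332.
Year 2: $47,484 × 7/36 = $9,233. Book value $43,099.
Year 3: $47,484 × 6/36 = $7,914. Book value $35,185.
Year 4: $47,484 × 5/36 = $6,595. Book value $28,590.
Year 5: $47,484 × 4/36 = $5,276. Book value $23,314.
Year 6: $47,484 × 3/36 = $3,957. Book value $19,357.
Year 7: $47,484 × 2/36 = $2,638. Book value $16,719.
Accumulated through year 7 = $62,884 − $16,719 = $46,165.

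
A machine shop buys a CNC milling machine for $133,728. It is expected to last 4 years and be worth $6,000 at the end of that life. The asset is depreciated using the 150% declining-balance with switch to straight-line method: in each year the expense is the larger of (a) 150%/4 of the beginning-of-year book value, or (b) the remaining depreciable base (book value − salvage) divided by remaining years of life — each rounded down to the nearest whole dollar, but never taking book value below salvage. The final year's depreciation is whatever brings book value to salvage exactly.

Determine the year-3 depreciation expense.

$23,119

Depreciable base = $133,728 − $6,000 = $127,728.
Year 1: DB = ⌊$133,728 × 150%/4⌋ = $50,148; SL = ⌊$127,728/4⌋ = $31,932 → take DB $50,148. Book value $83,580.
Year 2: DB = ⌊$83,580 × 150%/4⌋ = $31,342; SL = ⌊$77,580/3⌋ = $25,860 → take DB $31,342. Book value $52,238.
Year 3: DB = ⌊$52,238 × 150%/4⌋ = $19,589; SL = ⌊$46,238/2⌋ = $23,119 → take SL $23,119. Book value $29,119.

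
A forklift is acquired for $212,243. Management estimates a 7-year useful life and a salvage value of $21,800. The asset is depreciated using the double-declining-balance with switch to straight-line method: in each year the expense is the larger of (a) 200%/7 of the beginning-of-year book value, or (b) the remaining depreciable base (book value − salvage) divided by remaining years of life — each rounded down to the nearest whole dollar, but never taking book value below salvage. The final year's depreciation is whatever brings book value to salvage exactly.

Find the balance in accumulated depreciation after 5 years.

Depreciable base = $212,243 − $21,800 = $190,443.
Year 1: DB = ⌊$212,243 × 200%/7⌋ = $60,640; SL = ⌊$190,443/7⌋ = $27,206 → take DB $60,640. Book value $151,603.
Year 2: DB = ⌊$151,603 × 200%/7⌋ = $43,315; SL = ⌊$129,803/6⌋ = $21,633 → take DB $43,315. Book value $108,288.
Year 3: DB = ⌊$108,288 × 200%/7⌋ = $30,939; SL = ⌊$86,488/5⌋ = $17,297 → take DB $30,939. Book value $77,349.
Year 4: DB = ⌊$77,349 × 200%/7⌋ = $22,099; SL = ⌊$55,549/4⌋ = $13,887 → take DB $22,099. Book value $55,250.
Year 5: DB = ⌊$55,250 × 200%/7⌋ = $15,785; SL = ⌊$33,450/3⌋ = $11,150 → take DB $15,785. Book value $39,465.
Accumulated through year 5 = $212,243 − $39,465 = $172,778.

$172,778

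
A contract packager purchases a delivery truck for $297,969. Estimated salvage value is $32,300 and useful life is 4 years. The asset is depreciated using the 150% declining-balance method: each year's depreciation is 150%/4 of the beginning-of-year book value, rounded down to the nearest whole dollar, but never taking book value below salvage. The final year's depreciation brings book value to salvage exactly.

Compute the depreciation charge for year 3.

Depreciable base = $297,969 − $32,300 = $265,669.
Year 1: ⌊$297,969 × 150%/4⌋ = $111,738. Book value $186,231.
Year 2: ⌊$186,231 × 150%/4⌋ = $69,836. Book value $116,395.
Year 3: ⌊$116,395 × 150%/4⌋ = $43,648. Book value $72,747.

$43,648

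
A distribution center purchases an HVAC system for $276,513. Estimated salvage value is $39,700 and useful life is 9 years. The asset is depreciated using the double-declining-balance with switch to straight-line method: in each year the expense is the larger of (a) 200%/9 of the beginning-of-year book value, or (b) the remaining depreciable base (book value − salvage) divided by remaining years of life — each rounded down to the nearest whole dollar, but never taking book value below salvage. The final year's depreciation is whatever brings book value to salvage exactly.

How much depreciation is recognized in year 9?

$0

Depreciable base = $276,513 − $39,700 = $236,813.
Year 1: DB = ⌊$276,513 × 200%/9⌋ = $61,447; SL = ⌊$236,813/9⌋ = $26,312 → take DB $61,447. Book value $215,066.
Year 2: DB = ⌊$215,066 × 200%/9⌋ = $47,792; SL = ⌊$175,366/8⌋ = $21,920 → take DB $47,792. Book value $167,274.
Year 3: DB = ⌊$167,274 × 200%/9⌋ = $37,172; SL = ⌊$127,574/7⌋ = $18,224 → take DB $37,172. Book value $130,102.
Year 4: DB = ⌊$130,102 × 200%/9⌋ = $28,911; SL = ⌊$90,402/6⌋ = $15,067 → take DB $28,911. Book value $101,191.
Year 5: DB = ⌊$101,191 × 200%/9⌋ = $22,486; SL = ⌊$61,491/5⌋ = $12,298 → take DB $22,486. Book value $78,705.
Year 6: DB = ⌊$78,705 × 200%/9⌋ = $17,490; SL = ⌊$39,005/4⌋ = $9,751 → take DB $17,490. Book value $61,215.
Year 7: DB = ⌊$61,215 × 200%/9⌋ = $13,603; SL = ⌊$21,515/3⌋ = $7,171 → take DB $13,603. Book value $47,612.
Year 8: DB = ⌊$47,612 × 200%/9⌋ = $10,580; SL = ⌊$7,912/2⌋ = $3,956 → take DB $10,580, capped at $7,912. Book value $39,700.
Year 9 (final): $39,700 − $39,700 = $0. Book value $39,700.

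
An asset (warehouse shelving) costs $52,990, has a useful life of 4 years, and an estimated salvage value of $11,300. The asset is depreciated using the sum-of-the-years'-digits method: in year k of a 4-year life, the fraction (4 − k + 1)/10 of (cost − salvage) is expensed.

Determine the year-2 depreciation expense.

Depreciable base = $52,990 − $11,300 = $41,690.
Sum of the years' digits = 4+3+2+1 = 10.
Year 1: $41,690 × 4/10 = $16,676. Book value $36,314.
Year 2: $41,690 × 3/10 = $12,507. Book value $23,807.

$12,507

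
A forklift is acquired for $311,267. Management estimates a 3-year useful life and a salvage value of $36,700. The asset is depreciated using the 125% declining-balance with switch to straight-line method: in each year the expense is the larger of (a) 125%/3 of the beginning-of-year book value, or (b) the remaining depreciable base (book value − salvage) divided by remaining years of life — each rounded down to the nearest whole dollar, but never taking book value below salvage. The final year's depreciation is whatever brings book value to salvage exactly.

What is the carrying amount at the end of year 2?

$105,918

Depreciable base = $311,267 − $36,700 = $274,567.
Year 1: DB = ⌊$311,267 × 125%/3⌋ = $129,694; SL = ⌊$274,567/3⌋ = $91,522 → take DB $129,694. Book value $181,573.
Year 2: DB = ⌊$181,573 × 125%/3⌋ = $75,655; SL = ⌊$144,873/2⌋ = $72,436 → take DB $75,655. Book value $105,918.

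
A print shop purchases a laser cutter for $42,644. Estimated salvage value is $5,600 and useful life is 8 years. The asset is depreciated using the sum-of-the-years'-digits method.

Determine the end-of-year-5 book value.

Depreciable base = $42,644 − $5,600 = $37,044.
Sum of the years' digits = 8+7+6+5+4+3+2+1 = 36.
Year 1: $37,044 × 8/36 = $8,232. Book value $34,412.
Year 2: $37,044 × 7/36 = $7,203. Book value $27,209.
Year 3: $37,044 × 6/36 = $6,174. Book value $21,035.
Year 4: $37,044 × 5/36 = $5,145. Book value $15,890.
Year 5: $37,044 × 4/36 = $4,116. Book value $11,774.

$11,774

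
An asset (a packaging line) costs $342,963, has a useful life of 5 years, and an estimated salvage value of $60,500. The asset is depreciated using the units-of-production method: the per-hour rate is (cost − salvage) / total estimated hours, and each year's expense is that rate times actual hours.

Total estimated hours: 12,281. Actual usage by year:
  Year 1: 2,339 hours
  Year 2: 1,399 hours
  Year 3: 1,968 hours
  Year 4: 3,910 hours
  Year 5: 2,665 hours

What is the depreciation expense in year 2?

Depreciable base = $342,963 − $60,500 = $282,463.
Rate = $282,463 / 12,281 hours = $23 per hour.
Year 1: 2,339 × $23 = $53,797. Book value $289,166.
Year 2: 1,399 × $23 = $32,177. Book value $256,989.

$32,177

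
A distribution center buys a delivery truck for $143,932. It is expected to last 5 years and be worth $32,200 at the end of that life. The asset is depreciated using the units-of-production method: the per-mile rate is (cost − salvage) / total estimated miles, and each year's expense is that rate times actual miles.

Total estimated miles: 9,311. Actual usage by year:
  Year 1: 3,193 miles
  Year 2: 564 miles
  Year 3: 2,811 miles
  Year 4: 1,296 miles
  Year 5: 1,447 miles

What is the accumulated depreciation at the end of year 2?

$45,084

Depreciable base = $143,932 − $32,200 = $111,732.
Rate = $111,732 / 9,311 miles = $12 per mile.
Year 1: 3,193 × $12 = $38,316. Book value $105,616.
Year 2: 564 × $12 = $6,768. Book value $98,848.
Accumulated through year 2 = $143,932 − $98,848 = $45,084.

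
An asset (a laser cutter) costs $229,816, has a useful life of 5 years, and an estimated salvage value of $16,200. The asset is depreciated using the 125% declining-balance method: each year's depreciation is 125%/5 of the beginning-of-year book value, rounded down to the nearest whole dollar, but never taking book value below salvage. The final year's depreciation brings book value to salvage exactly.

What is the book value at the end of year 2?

Depreciable base = $229,816 − $16,200 = $213,616.
Year 1: ⌊$229,816 × 125%/5⌋ = $57,454. Book value $172,362.
Year 2: ⌊$172,362 × 125%/5⌋ = $43,090. Book value $129,272.

$129,272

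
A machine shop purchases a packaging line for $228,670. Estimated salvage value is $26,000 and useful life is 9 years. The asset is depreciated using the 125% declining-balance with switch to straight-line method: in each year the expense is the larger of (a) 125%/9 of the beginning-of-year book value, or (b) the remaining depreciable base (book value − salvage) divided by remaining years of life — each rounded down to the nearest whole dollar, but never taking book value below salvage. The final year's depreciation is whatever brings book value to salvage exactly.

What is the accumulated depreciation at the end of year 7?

$162,776

Depreciable base = $228,670 − $26,000 = $202,670.
Year 1: DB = ⌊$228,670 × 125%/9⌋ = $31,759; SL = ⌊$202,670/9⌋ = $22,518 → take DB $31,759. Book value $196,911.
Year 2: DB = ⌊$196,911 × 125%/9⌋ = $27,348; SL = ⌊$170,911/8⌋ = $21,363 → take DB $27,348. Book value $169,563.
Year 3: DB = ⌊$169,563 × 125%/9⌋ = $23,550; SL = ⌊$143,563/7⌋ = $20,509 → take DB $23,550. Book value $146,013.
Year 4: DB = ⌊$146,013 × 125%/9⌋ = $20,279; SL = ⌊$120,013/6⌋ = $20,002 → take DB $20,279. Book value $125,734.
Year 5: DB = ⌊$125,734 × 125%/9⌋ = $17,463; SL = ⌊$99,734/5⌋ = $19,946 → take SL $19,946. Book value $105,788.
Year 6: DB = ⌊$105,788 × 125%/9⌋ = $14,692; SL = ⌊$79,788/4⌋ = $19,947 → take SL $19,947. Book value $85,841.
Year 7: DB = ⌊$85,841 × 125%/9⌋ = $11,922; SL = ⌊$59,841/3⌋ = $19,947 → take SL $19,947. Book value $65,894.
Accumulated through year 7 = $228,670 − $65,894 = $162,776.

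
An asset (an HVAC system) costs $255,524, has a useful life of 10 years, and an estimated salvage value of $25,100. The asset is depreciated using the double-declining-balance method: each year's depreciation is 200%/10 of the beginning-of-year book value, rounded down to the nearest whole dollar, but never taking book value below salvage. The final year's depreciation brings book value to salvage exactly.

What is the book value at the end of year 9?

Depreciable base = $255,524 − $25,100 = $230,424.
Year 1: ⌊$255,524 × 200%/10⌋ = $51,104. Book value $204,420.
Year 2: ⌊$204,420 × 200%/10⌋ = $40,884. Book value $163,536.
Year 3: ⌊$163,536 × 200%/10⌋ = $32,707. Book value $130,829.
Year 4: ⌊$130,829 × 200%/10⌋ = $26,165. Book value $104,664.
Year 5: ⌊$104,664 × 200%/10⌋ = $20,932. Book value $83,732.
Year 6: ⌊$83,732 × 200%/10⌋ = $16,746. Book value $66,986.
Year 7: ⌊$66,986 × 200%/10⌋ = $13,397. Book value $53,589.
Year 8: ⌊$53,589 × 200%/10⌋ = $10,717. Book value $42,872.
Year 9: ⌊$42,872 × 200%/10⌋ = $8,574. Book value $34,298.

$34,298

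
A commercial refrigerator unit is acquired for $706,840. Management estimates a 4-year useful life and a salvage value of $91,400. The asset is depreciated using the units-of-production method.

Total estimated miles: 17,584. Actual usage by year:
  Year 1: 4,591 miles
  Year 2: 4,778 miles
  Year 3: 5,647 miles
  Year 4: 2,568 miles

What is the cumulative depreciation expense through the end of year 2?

Depreciable base = $706,840 − $91,400 = $615,440.
Rate = $615,440 / 17,584 miles = $35 per mile.
Year 1: 4,591 × $35 = $160,685. Book value $546,155.
Year 2: 4,778 × $35 = $167,230. Book value $378,925.
Accumulated through year 2 = $706,840 − $378,925 = $327,915.

$327,915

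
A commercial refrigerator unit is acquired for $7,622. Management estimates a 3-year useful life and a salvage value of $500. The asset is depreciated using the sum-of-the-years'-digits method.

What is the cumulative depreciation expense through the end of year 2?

$5,935

Depreciable base = $7,622 − $500 = $7,122.
Sum of the years' digits = 3+2+1 = 6.
Year 1: $7,122 × 3/6 = $3,561. Book value $4,061.
Year 2: $7,122 × 2/6 = $2,374. Book value $1,687.
Accumulated through year 2 = $7,622 − $1,687 = $5,935.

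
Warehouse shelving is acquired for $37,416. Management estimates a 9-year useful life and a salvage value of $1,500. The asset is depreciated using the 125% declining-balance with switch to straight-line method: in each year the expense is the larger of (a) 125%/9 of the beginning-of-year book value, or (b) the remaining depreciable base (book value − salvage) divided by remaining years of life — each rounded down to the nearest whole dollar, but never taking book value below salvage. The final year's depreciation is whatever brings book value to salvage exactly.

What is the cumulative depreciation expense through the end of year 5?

Depreciable base = $37,416 − $1,500 = $35,916.
Year 1: DB = ⌊$37,416 × 125%/9⌋ = $5,196; SL = ⌊$35,916/9⌋ = $3,990 → take DB $5,196. Book value $32,220.
Year 2: DB = ⌊$32,220 × 125%/9⌋ = $4,475; SL = ⌊$30,720/8⌋ = $3,840 → take DB $4,475. Book value $27,745.
Year 3: DB = ⌊$27,745 × 125%/9⌋ = $3,853; SL = ⌊$26,245/7⌋ = $3,749 → take DB $3,853. Book value $23,892.
Year 4: DB = ⌊$23,892 × 125%/9⌋ = $3,318; SL = ⌊$22,392/6⌋ = $3,732 → take SL $3,732. Book value $20,160.
Year 5: DB = ⌊$20,160 × 125%/9⌋ = $2,800; SL = ⌊$18,660/5⌋ = $3,732 → take SL $3,732. Book value $16,428.
Accumulated through year 5 = $37,416 − $16,428 = $20,988.

$20,988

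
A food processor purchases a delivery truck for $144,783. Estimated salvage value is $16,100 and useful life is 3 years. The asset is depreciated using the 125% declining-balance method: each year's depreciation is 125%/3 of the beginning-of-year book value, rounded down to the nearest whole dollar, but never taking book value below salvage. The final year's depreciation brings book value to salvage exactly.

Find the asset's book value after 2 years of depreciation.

Depreciable base = $144,783 − $16,100 = $128,683.
Year 1: ⌊$144,783 × 125%/3⌋ = $60,326. Book value $84,457.
Year 2: ⌊$84,457 × 125%/3⌋ = $35,190. Book value $49,267.

$49,267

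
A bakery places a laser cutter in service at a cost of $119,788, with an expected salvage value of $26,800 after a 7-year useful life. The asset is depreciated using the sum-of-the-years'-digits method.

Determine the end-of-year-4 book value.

$46,726

Depreciable base = $119,788 − $26,800 = $92,988.
Sum of the years' digits = 7+6+5+4+3+2+1 = 28.
Year 1: $92,988 × 7/28 = $23,247. Book value $96,541.
Year 2: $92,988 × 6/28 = $19,926. Book value $76,615.
Year 3: $92,988 × 5/28 = $16,605. Book value $60,010.
Year 4: $92,988 × 4/28 = $13,284. Book value $46,726.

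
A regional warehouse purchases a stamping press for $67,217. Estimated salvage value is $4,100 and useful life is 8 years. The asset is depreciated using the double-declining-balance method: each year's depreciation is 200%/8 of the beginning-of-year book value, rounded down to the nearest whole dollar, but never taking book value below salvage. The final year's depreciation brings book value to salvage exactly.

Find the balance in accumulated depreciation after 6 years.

$55,253

Depreciable base = $67,217 − $4,100 = $63,117.
Year 1: ⌊$67,217 × 200%/8⌋ = $16,804. Book value $50,413.
Year 2: ⌊$50,413 × 200%/8⌋ = $12,603. Book value $37,810.
Year 3: ⌊$37,810 × 200%/8⌋ = $9,452. Book value $28,358.
Year 4: ⌊$28,358 × 200%/8⌋ = $7,089. Book value $21,269.
Year 5: ⌊$21,269 × 200%/8⌋ = $5,317. Book value $15,952.
Year 6: ⌊$15,952 × 200%/8⌋ = $3,988. Book value $11,964.
Accumulated through year 6 = $67,217 − $11,964 = $55,253.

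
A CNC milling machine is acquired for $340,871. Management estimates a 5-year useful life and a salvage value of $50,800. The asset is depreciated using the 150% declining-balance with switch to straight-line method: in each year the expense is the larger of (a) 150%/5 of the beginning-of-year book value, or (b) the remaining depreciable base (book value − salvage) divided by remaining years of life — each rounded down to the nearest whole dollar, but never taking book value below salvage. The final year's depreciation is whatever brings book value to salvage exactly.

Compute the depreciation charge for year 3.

$50,108

Depreciable base = $340,871 − $50,800 = $290,071.
Year 1: DB = ⌊$340,871 × 150%/5⌋ = $102,261; SL = ⌊$290,071/5⌋ = $58,014 → take DB $102,261. Book value $238,610.
Year 2: DB = ⌊$238,610 × 150%/5⌋ = $71,583; SL = ⌊$187,810/4⌋ = $46,952 → take DB $71,583. Book value $167,027.
Year 3: DB = ⌊$167,027 × 150%/5⌋ = $50,108; SL = ⌊$116,227/3⌋ = $38,742 → take DB $50,108. Book value $116,919.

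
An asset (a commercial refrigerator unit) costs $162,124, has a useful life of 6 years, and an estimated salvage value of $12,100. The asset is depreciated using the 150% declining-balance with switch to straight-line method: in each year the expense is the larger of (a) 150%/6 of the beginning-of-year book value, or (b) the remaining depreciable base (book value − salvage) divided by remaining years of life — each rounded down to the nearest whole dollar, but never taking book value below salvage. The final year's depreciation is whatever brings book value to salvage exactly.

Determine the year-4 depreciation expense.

$18,765

Depreciable base = $162,124 − $12,100 = $150,024.
Year 1: DB = ⌊$162,124 × 150%/6⌋ = $40,531; SL = ⌊$150,024/6⌋ = $25,004 → take DB $40,531. Book value $121,593.
Year 2: DB = ⌊$121,593 × 150%/6⌋ = $30,398; SL = ⌊$109,493/5⌋ = $21,898 → take DB $30,398. Book value $91,195.
Year 3: DB = ⌊$91,195 × 150%/6⌋ = $22,798; SL = ⌊$79,095/4⌋ = $19,773 → take DB $22,798. Book value $68,397.
Year 4: DB = ⌊$68,397 × 150%/6⌋ = $17,099; SL = ⌊$56,297/3⌋ = $18,765 → take SL $18,765. Book value $49,632.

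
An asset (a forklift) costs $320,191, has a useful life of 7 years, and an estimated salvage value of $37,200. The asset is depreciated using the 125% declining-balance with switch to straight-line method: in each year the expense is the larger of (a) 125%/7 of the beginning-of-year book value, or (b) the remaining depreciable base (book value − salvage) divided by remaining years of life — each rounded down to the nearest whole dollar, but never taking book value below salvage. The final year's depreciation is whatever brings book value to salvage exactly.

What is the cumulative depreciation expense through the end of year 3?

$142,722

Depreciable base = $320,191 − $37,200 = $282,991.
Year 1: DB = ⌊$320,191 × 125%/7⌋ = $57,176; SL = ⌊$282,991/7⌋ = $40,427 → take DB $57,176. Book value $263,015.
Year 2: DB = ⌊$263,015 × 125%/7⌋ = $46,966; SL = ⌊$225,815/6⌋ = $37,635 → take DB $46,966. Book value $216,049.
Year 3: DB = ⌊$216,049 × 125%/7⌋ = $38,580; SL = ⌊$178,849/5⌋ = $35,769 → take DB $38,580. Book value $177,469.
Accumulated through year 3 = $320,191 − $177,469 = $142,722.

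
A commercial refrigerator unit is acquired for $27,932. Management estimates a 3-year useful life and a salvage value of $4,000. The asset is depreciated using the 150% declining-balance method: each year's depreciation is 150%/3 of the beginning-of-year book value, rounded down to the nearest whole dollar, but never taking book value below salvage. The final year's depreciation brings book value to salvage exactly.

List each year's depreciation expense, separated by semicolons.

Depreciable base = $27,932 − $4,000 = $23,932.
Year 1: ⌊$27,932 × 150%/3⌋ = $13,966. Book value $13,966.
Year 2: ⌊$13,966 × 150%/3⌋ = $6,983. Book value $6,983.
Year 3 (final): $6,983 − $4,000 = $2,983. Book value $4,000.

$13,966; $6,983; $2,983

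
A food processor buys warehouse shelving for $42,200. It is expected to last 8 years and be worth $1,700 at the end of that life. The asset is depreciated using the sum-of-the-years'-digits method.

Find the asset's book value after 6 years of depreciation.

Depreciable base = $42,200 − $1,700 = $40,500.
Sum of the years' digits = 8+7+6+5+4+3+2+1 = 36.
Year 1: $40,500 × 8/36 = $9,000. Book value $33,200.
Year 2: $40,500 × 7/36 = $7,875. Book value $25,325.
Year 3: $40,500 × 6/36 = $6,750. Book value $18,575.
Year 4: $40,500 × 5/36 = $5,625. Book value $12,950.
Year 5: $40,500 × 4/36 = $4,500. Book value $8,450.
Year 6: $40,500 × 3/36 = $3,375. Book value $5,075.

$5,075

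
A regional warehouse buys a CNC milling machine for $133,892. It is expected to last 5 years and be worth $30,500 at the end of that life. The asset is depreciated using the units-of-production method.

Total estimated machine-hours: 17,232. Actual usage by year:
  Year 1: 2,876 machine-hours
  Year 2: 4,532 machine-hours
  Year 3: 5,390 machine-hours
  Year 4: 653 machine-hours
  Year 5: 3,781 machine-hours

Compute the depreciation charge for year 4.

$3,918

Depreciable base = $133,892 − $30,500 = $103,392.
Rate = $103,392 / 17,232 machine-hours = $6 per machine-hour.
Year 1: 2,876 × $6 = $17,256. Book value $116,636.
Year 2: 4,532 × $6 = $27,192. Book value $89,444.
Year 3: 5,390 × $6 = $32,340. Book value $57,104.
Year 4: 653 × $6 = $3,918. Book value $53,186.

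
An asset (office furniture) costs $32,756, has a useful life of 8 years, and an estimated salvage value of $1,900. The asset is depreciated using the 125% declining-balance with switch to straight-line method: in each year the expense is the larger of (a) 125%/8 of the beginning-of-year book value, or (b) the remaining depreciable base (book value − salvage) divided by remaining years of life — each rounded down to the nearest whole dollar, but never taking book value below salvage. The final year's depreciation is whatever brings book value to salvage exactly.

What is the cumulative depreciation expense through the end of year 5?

Depreciable base = $32,756 − $1,900 = $30,856.
Year 1: DB = ⌊$32,756 × 125%/8⌋ = $5,118; SL = ⌊$30,856/8⌋ = $3,857 → take DB $5,118. Book value $27,638.
Year 2: DB = ⌊$27,638 × 125%/8⌋ = $4,318; SL = ⌊$25,738/7⌋ = $3,676 → take DB $4,318. Book value $23,320.
Year 3: DB = ⌊$23,320 × 125%/8⌋ = $3,643; SL = ⌊$21,420/6⌋ = $3,570 → take DB $3,643. Book value $19,677.
Year 4: DB = ⌊$19,677 × 125%/8⌋ = $3,074; SL = ⌊$17,777/5⌋ = $3,555 → take SL $3,555. Book value $16,122.
Year 5: DB = ⌊$16,122 × 125%/8⌋ = $2,519; SL = ⌊$14,222/4⌋ = $3,555 → take SL $3,555. Book value $12,567.
Accumulated through year 5 = $32,756 − $12,567 = $20,189.

$20,189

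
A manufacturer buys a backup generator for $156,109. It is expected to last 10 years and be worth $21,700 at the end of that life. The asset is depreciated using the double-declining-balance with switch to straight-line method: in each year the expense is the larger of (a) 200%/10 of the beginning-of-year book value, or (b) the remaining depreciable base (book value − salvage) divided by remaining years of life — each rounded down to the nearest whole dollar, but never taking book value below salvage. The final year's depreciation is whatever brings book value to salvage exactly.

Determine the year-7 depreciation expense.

Depreciable base = $156,109 − $21,700 = $134,409.
Year 1: DB = ⌊$156,109 × 200%/10⌋ = $31,221; SL = ⌊$134,409/10⌋ = $13,440 → take DB $31,221. Book value $124,888.
Year 2: DB = ⌊$124,888 × 200%/10⌋ = $24,977; SL = ⌊$103,188/9⌋ = $11,465 → take DB $24,977. Book value $99,911.
Year 3: DB = ⌊$99,911 × 200%/10⌋ = $19,982; SL = ⌊$78,211/8⌋ = $9,776 → take DB $19,982. Book value $79,929.
Year 4: DB = ⌊$79,929 × 200%/10⌋ = $15,985; SL = ⌊$58,229/7⌋ = $8,318 → take DB $15,985. Book value $63,944.
Year 5: DB = ⌊$63,944 × 200%/10⌋ = $12,788; SL = ⌊$42,244/6⌋ = $7,040 → take DB $12,788. Book value $51,156.
Year 6: DB = ⌊$51,156 × 200%/10⌋ = $10,231; SL = ⌊$29,456/5⌋ = $5,891 → take DB $10,231. Book value $40,925.
Year 7: DB = ⌊$40,925 × 200%/10⌋ = $8,185; SL = ⌊$19,225/4⌋ = $4,806 → take DB $8,185. Book value $32,740.

$8,185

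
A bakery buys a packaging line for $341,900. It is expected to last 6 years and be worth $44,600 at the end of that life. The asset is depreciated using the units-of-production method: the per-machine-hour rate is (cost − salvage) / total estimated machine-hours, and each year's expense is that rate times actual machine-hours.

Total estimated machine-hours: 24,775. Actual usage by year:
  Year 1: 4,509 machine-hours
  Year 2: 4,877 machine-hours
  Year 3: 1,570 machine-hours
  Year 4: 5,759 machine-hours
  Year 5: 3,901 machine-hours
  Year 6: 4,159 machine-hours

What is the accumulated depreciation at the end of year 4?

$200,580

Depreciable base = $341,900 − $44,600 = $297,300.
Rate = $297,300 / 24,775 machine-hours = $12 per machine-hour.
Year 1: 4,509 × $12 = $54,108. Book value $287,792.
Year 2: 4,877 × $12 = $58,524. Book value $229,268.
Year 3: 1,570 × $12 = $18,840. Book value $210,428.
Year 4: 5,759 × $12 = $69,108. Book value $141,320.
Accumulated through year 4 = $341,900 − $141,320 = $200,580.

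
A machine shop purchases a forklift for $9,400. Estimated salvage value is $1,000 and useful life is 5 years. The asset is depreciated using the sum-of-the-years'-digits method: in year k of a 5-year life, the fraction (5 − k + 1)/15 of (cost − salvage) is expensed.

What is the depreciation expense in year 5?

Depreciable base = $9,400 − $1,000 = $8,400.
Sum of the years' digits = 5+4+3+2+1 = 15.
Year 1: $8,400 × 5/15 = $2,800. Book value $6,600.
Year 2: $8,400 × 4/15 = $2,240. Book value $4,360.
Year 3: $8,400 × 3/15 = $1,680. Book value $2,680.
Year 4: $8,400 × 2/15 = $1,120. Book value $1,560.
Year 5: $8,400 × 1/15 = $560. Book value $1,000.

$560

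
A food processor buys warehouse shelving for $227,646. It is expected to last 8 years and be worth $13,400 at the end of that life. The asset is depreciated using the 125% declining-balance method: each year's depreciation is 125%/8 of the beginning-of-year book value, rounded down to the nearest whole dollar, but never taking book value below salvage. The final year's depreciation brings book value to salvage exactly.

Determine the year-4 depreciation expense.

Depreciable base = $227,646 − $13,400 = $214,246.
Year 1: ⌊$227,646 × 125%/8⌋ = $35,569. Book value $192,077.
Year 2: ⌊$192,077 × 125%/8⌋ = $30,012. Book value $162,065.
Year 3: ⌊$162,065 × 125%/8⌋ = $25,322. Book value $136,743.
Year 4: ⌊$136,743 × 125%/8⌋ = $21,366. Book value $115,377.

$21,366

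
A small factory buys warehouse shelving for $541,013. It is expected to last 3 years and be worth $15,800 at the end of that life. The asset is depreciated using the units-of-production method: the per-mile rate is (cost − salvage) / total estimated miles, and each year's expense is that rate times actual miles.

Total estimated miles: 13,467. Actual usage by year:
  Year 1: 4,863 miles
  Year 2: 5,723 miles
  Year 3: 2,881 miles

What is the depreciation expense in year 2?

Depreciable base = $541,013 − $15,800 = $525,213.
Rate = $525,213 / 13,467 miles = $39 per mile.
Year 1: 4,863 × $39 = $189,657. Book value $351,356.
Year 2: 5,723 × $39 = $223,197. Book value $128,159.

$223,197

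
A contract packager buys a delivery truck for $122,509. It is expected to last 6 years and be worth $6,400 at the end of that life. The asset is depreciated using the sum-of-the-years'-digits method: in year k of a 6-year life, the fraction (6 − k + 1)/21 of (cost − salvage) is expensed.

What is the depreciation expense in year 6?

Depreciable base = $122,509 − $6,400 = $116,109.
Sum of the years' digits = 6+5+4+3+2+1 = 21.
Year 1: $116,109 × 6/21 = $33,174. Book value $89,335.
Year 2: $116,109 × 5/21 = $27,645. Book value $61,690.
Year 3: $116,109 × 4/21 = $22,116. Book value $39,574.
Year 4: $116,109 × 3/21 = $16,587. Book value $22,987.
Year 5: $116,109 × 2/21 = $11,058. Book value $11,929.
Year 6: $116,109 × 1/21 = $5,529. Book value $6,400.

$5,529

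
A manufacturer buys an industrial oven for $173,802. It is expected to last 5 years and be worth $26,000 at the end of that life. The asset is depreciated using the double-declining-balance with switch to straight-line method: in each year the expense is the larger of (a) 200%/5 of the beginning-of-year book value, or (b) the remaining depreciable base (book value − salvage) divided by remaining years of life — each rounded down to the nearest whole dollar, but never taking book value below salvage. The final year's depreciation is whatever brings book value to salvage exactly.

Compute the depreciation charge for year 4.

Depreciable base = $173,802 − $26,000 = $147,802.
Year 1: DB = ⌊$173,802 × 200%/5⌋ = $69,520; SL = ⌊$147,802/5⌋ = $29,560 → take DB $69,520. Book value $104,282.
Year 2: DB = ⌊$104,282 × 200%/5⌋ = $41,712; SL = ⌊$78,282/4⌋ = $19,570 → take DB $41,712. Book value $62,570.
Year 3: DB = ⌊$62,570 × 200%/5⌋ = $25,028; SL = ⌊$36,570/3⌋ = $12,190 → take DB $25,028. Book value $37,542.
Year 4: DB = ⌊$37,542 × 200%/5⌋ = $15,016; SL = ⌊$11,542/2⌋ = $5,771 → take DB $15,016, capped at $11,542. Book value $26,000.

$11,542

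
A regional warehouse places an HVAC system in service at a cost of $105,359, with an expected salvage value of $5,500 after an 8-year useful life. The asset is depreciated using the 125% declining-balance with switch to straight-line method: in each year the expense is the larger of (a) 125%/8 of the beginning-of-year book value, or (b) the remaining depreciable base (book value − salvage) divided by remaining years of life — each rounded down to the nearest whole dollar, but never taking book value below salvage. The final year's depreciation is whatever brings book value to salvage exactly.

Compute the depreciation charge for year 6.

$11,558

Depreciable base = $105,359 − $5,500 = $99,859.
Year 1: DB = ⌊$105,359 × 125%/8⌋ = $16,462; SL = ⌊$99,859/8⌋ = $12,482 → take DB $16,462. Book value $88,897.
Year 2: DB = ⌊$88,897 × 125%/8⌋ = $13,890; SL = ⌊$83,397/7⌋ = $11,913 → take DB $13,890. Book value $75,007.
Year 3: DB = ⌊$75,007 × 125%/8⌋ = $11,719; SL = ⌊$69,507/6⌋ = $11,584 → take DB $11,719. Book value $63,288.
Year 4: DB = ⌊$63,288 × 125%/8⌋ = $9,888; SL = ⌊$57,788/5⌋ = $11,557 → take SL $11,557. Book value $51,731.
Year 5: DB = ⌊$51,731 × 125%/8⌋ = $8,082; SL = ⌊$46,231/4⌋ = $11,557 → take SL $11,557. Book value $40,174.
Year 6: DB = ⌊$40,174 × 125%/8⌋ = $6,277; SL = ⌊$34,674/3⌋ = $11,558 → take SL $11,558. Book value $28,616.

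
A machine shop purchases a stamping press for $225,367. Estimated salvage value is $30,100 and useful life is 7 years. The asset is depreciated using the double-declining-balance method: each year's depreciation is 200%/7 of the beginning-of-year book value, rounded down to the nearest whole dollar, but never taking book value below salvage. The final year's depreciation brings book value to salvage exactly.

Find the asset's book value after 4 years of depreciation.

$58,666

Depreciable base = $225,367 − $30,100 = $195,267.
Year 1: ⌊$225,367 × 200%/7⌋ = $64,390. Book value $160,977.
Year 2: ⌊$160,977 × 200%/7⌋ = $45,993. Book value $114,984.
Year 3: ⌊$114,984 × 200%/7⌋ = $32,852. Book value $82,132.
Year 4: ⌊$82,132 × 200%/7⌋ = $23,466. Book value $58,666.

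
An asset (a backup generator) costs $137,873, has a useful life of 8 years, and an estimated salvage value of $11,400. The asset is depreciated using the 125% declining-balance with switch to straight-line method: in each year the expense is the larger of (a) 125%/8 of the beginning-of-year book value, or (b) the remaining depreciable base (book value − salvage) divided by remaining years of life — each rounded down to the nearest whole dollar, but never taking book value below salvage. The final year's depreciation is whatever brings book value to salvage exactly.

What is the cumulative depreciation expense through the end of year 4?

$69,337

Depreciable base = $137,873 − $11,400 = $126,473.
Year 1: DB = ⌊$137,873 × 125%/8⌋ = $21,542; SL = ⌊$126,473/8⌋ = $15,809 → take DB $21,542. Book value $116,331.
Year 2: DB = ⌊$116,331 × 125%/8⌋ = $18,176; SL = ⌊$104,931/7⌋ = $14,990 → take DB $18,176. Book value $98,155.
Year 3: DB = ⌊$98,155 × 125%/8⌋ = $15,336; SL = ⌊$86,755/6⌋ = $14,459 → take DB $15,336. Book value $82,819.
Year 4: DB = ⌊$82,819 × 125%/8⌋ = $12,940; SL = ⌊$71,419/5⌋ = $14,283 → take SL $14,283. Book value $68,536.
Accumulated through year 4 = $137,873 − $68,536 = $69,337.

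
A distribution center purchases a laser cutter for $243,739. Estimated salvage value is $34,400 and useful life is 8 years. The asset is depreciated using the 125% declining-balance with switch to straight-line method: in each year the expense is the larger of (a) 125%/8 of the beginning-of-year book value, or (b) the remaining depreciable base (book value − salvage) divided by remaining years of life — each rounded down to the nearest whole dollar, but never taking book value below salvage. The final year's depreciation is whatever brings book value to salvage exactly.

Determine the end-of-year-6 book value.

$78,968

Depreciable base = $243,739 − $34,400 = $209,339.
Year 1: DB = ⌊$243,739 × 125%/8⌋ = $38,084; SL = ⌊$209,339/8⌋ = $26,167 → take DB $38,084. Book value $205,655.
Year 2: DB = ⌊$205,655 × 125%/8⌋ = $32,133; SL = ⌊$171,255/7⌋ = $24,465 → take DB $32,133. Book value $173,522.
Year 3: DB = ⌊$173,522 × 125%/8⌋ = $27,112; SL = ⌊$139,122/6⌋ = $23,187 → take DB $27,112. Book value $146,410.
Year 4: DB = ⌊$146,410 × 125%/8⌋ = $22,876; SL = ⌊$112,010/5⌋ = $22,402 → take DB $22,876. Book value $123,534.
Year 5: DB = ⌊$123,534 × 125%/8⌋ = $19,302; SL = ⌊$89,134/4⌋ = $22,283 → take SL $22,283. Book value $101,251.
Year 6: DB = ⌊$101,251 × 125%/8⌋ = $15,820; SL = ⌊$66,851/3⌋ = $22,283 → take SL $22,283. Book value $78,968.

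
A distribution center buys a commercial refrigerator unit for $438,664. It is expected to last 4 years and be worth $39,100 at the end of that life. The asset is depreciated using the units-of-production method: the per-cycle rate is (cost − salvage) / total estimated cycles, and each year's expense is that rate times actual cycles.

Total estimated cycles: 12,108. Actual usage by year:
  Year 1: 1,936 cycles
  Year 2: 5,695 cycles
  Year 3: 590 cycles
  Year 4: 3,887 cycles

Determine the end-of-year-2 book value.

Depreciable base = $438,664 − $39,100 = $399,564.
Rate = $399,564 / 12,108 cycles = $33 per cycle.
Year 1: 1,936 × $33 = $63,888. Book value $374,776.
Year 2: 5,695 × $33 = $187,935. Book value $186,841.

$186,841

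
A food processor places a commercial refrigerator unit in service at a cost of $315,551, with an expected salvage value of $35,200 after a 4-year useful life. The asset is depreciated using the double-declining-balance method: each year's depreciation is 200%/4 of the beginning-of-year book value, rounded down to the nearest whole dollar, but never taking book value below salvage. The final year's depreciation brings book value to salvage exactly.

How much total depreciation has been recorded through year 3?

$276,107

Depreciable base = $315,551 − $35,200 = $280,351.
Year 1: ⌊$315,551 × 200%/4⌋ = $157,775. Book value $157,776.
Year 2: ⌊$157,776 × 200%/4⌋ = $78,888. Book value $78,888.
Year 3: ⌊$78,888 × 200%/4⌋ = $39,444. Book value $39,444.
Accumulated through year 3 = $315,551 − $39,444 = $276,107.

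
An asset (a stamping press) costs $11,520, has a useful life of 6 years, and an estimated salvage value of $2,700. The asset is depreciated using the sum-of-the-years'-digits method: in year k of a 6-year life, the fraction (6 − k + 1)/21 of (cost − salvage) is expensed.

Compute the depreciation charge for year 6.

$420

Depreciable base = $11,520 − $2,700 = $8,820.
Sum of the years' digits = 6+5+4+3+2+1 = 21.
Year 1: $8,820 × 6/21 = $2,520. Book value $9,000.
Year 2: $8,820 × 5/21 = $2,100. Book value $6,900.
Year 3: $8,820 × 4/21 = $1,680. Book value $5,220.
Year 4: $8,820 × 3/21 = $1,260. Book value $3,960.
Year 5: $8,820 × 2/21 = $840. Book value $3,120.
Year 6: $8,820 × 1/21 = $420. Book value $2,700.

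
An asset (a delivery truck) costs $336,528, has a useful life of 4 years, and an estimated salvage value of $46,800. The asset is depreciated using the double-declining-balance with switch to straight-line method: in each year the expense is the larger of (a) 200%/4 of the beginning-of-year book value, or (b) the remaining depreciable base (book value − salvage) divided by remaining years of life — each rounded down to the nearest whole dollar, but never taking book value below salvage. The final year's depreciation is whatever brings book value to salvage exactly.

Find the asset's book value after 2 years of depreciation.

Depreciable base = $336,528 − $46,800 = $289,728.
Year 1: DB = ⌊$336,528 × 200%/4⌋ = $168,264; SL = ⌊$289,728/4⌋ = $72,432 → take DB $168,264. Book value $168,264.
Year 2: DB = ⌊$168,264 × 200%/4⌋ = $84,132; SL = ⌊$121,464/3⌋ = $40,488 → take DB $84,132. Book value $84,132.

$84,132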